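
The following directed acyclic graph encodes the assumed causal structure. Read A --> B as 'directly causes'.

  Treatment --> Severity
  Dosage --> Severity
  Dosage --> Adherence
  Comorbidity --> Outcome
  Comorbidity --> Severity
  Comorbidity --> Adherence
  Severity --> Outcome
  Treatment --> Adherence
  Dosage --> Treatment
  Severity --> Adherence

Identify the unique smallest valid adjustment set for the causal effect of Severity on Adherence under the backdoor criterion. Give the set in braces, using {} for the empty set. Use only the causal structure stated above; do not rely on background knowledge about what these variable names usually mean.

Variables eligible for adjustment (non-descendants of Severity, excluding Severity and Adherence): {Comorbidity, Dosage, Treatment}.
Backdoor paths from Severity to Adherence:
  P1: Severity <- Dosage -> Treatment -> Adherence
  P2: Severity <- Dosage -> Adherence
  P3: Severity <- Comorbidity -> Adherence
  P4: Severity <- Treatment <- Dosage -> Adherence
  P5: Severity <- Treatment -> Adherence
The empty set is not sufficient: P1 (Severity <- Dosage -> Treatment -> Adherence) has no collider blocking it and no conditioned non-collider, so it is open.
Try {Comorbidity, Dosage, Treatment}:
  P1: blocked at fork node Dosage ∈ conditioning set.
  P2: blocked at fork node Dosage ∈ conditioning set.
  P3: blocked at fork node Comorbidity ∈ conditioning set.
  P4: blocked at chain node Treatment ∈ conditioning set.
  P5: blocked at fork node Treatment ∈ conditioning set.
{Comorbidity, Dosage, Treatment} contains no descendant of Severity and blocks every backdoor path.
Every element of {Comorbidity, Dosage, Treatment} is needed (dropping Comorbidity leaves P3 open; dropping Dosage leaves P2 open; dropping Treatment leaves P5 open), so no proper subset is valid.
Among all size-3 subsets of the eligible variables, only {Comorbidity, Dosage, Treatment} blocks every backdoor path, so it is the unique smallest valid adjustment set.

{Comorbidity, Dosage, Treatment}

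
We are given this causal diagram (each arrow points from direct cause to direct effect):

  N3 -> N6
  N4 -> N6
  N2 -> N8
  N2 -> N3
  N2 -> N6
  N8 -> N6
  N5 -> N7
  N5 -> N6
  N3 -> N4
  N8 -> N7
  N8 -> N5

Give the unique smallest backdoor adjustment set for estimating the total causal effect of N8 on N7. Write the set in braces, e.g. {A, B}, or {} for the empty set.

{}

Variables eligible for adjustment (non-descendants of N8, excluding N8 and N7): {N2, N3, N4}.
Backdoor paths from N8 to N7:
  P1: N8 <- N2 -> N3 -> N4 -> N6 <- N5 -> N7
  P2: N8 <- N2 -> N3 -> N6 <- N5 -> N7
  P3: N8 <- N2 -> N6 <- N5 -> N7
Each backdoor path contains an unconditioned collider, so every path is already blocked with the empty conditioning set:
  P1: blocked at collider N6 (neither it nor any descendant is in the conditioning set).
  P2: blocked at collider N6 (neither it nor any descendant is in the conditioning set).
  P3: blocked at collider N6 (neither it nor any descendant is in the conditioning set).
The empty set is therefore the unique smallest valid set.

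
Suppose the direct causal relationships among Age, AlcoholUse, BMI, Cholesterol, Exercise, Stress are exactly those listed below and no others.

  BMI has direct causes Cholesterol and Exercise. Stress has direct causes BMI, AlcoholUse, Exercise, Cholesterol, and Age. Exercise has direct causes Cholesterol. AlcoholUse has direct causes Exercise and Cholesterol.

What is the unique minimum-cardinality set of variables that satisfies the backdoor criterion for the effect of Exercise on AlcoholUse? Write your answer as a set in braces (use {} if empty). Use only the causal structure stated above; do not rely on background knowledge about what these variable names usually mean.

Variables eligible for adjustment (non-descendants of Exercise, excluding Exercise and AlcoholUse): {Age, Cholesterol}.
Backdoor paths from Exercise to AlcoholUse:
  P1: Exercise <- Cholesterol -> BMI -> Stress <- AlcoholUse
  P2: Exercise <- Cholesterol -> AlcoholUse
  P3: Exercise <- Cholesterol -> Stress <- AlcoholUse
The empty set is not sufficient: P2 (Exercise <- Cholesterol -> AlcoholUse) has no collider blocking it and no conditioned non-collider, so it is open.
Try {Cholesterol}:
  P1: blocked at fork node Cholesterol ∈ conditioning set.
  P2: blocked at fork node Cholesterol ∈ conditioning set.
  P3: blocked at fork node Cholesterol ∈ conditioning set.
{Cholesterol} contains no descendant of Exercise and blocks every backdoor path.
No other singleton works — e.g. {Age} leaves P2 open — so {Cholesterol} is the unique smallest valid adjustment set.

{Cholesterol}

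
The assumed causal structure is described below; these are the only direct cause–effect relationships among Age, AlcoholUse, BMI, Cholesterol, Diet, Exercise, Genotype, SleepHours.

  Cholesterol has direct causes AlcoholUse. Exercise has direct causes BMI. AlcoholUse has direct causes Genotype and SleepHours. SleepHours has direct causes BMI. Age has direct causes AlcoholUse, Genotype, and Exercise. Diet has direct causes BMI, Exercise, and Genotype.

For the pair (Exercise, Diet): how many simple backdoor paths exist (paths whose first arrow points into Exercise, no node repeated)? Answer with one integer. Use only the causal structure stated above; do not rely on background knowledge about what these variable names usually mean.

3

A backdoor path from Exercise to Diet is any simple undirected path whose first edge points into Exercise (i.e. leaves Exercise via a parent).
Parents of Exercise: {BMI}.
Enumerating:
  P1: Exercise <- BMI -> SleepHours -> AlcoholUse <- Genotype -> Diet
  P2: Exercise <- BMI -> SleepHours -> AlcoholUse -> Age <- Genotype -> Diet
  P3: Exercise <- BMI -> Diet
That exhausts the simple backdoor paths. Count: 3.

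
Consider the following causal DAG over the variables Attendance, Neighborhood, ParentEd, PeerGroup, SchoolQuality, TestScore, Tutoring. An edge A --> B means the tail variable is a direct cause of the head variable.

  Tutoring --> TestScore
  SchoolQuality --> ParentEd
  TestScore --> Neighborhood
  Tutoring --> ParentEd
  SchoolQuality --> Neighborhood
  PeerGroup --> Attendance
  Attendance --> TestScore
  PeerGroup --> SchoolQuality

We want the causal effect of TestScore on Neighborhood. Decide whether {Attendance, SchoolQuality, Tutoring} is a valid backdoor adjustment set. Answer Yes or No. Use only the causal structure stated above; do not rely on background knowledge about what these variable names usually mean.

Yes

Backdoor paths from TestScore to Neighborhood (paths whose first edge points into TestScore):
  P1: TestScore <- Tutoring -> ParentEd <- SchoolQuality -> Neighborhood
  P2: TestScore <- Attendance <- PeerGroup -> SchoolQuality -> Neighborhood
Condition 1 (no descendant of TestScore in the set): holds — descendants of TestScore are {Neighborhood}; none are in {Attendance, SchoolQuality, Tutoring}.
Condition 2 (every backdoor path blocked by {Attendance, SchoolQuality, Tutoring}):
  P1: blocked at fork node Tutoring ∈ conditioning set.
  P2: blocked at chain node Attendance ∈ conditioning set.
{Attendance, SchoolQuality, Tutoring} satisfies the backdoor criterion.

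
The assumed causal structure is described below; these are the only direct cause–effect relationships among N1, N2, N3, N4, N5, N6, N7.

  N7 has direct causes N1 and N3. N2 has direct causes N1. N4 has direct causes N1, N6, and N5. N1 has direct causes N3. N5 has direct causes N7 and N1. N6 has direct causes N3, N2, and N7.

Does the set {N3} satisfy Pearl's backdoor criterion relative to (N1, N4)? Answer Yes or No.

Yes

Backdoor paths from N1 to N4 (paths whose first edge points into N1):
  P1: N1 <- N3 -> N7 -> N5 -> N4
  P2: N1 <- N3 -> N7 -> N6 -> N4
  P3: N1 <- N3 -> N6 <- N7 -> N5 -> N4
  P4: N1 <- N3 -> N6 -> N4
Condition 1 (no descendant of N1 in the set): holds — descendants of N1 are {N2, N4, N5, N6, N7}; none are in {N3}.
Condition 2 (every backdoor path blocked by {N3}):
  P1: blocked at fork node N3 ∈ conditioning set.
  P2: blocked at fork node N3 ∈ conditioning set.
  P3: blocked at fork node N3 ∈ conditioning set.
  P4: blocked at fork node N3 ∈ conditioning set.
{N3} satisfies the backdoor criterion.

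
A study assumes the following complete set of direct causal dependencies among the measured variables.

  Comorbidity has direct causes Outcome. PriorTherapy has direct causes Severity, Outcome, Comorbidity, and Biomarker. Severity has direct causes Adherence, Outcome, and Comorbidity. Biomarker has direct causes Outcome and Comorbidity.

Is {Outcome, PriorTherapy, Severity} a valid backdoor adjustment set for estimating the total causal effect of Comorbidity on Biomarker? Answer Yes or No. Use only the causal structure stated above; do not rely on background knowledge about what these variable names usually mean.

Backdoor paths from Comorbidity to Biomarker (paths whose first edge points into Comorbidity):
  P1: Comorbidity <- Outcome -> Severity -> PriorTherapy <- Biomarker
  P2: Comorbidity <- Outcome -> Biomarker
  P3: Comorbidity <- Outcome -> PriorTherapy <- Biomarker
Condition 1 (no descendant of Comorbidity in the set): FAILS — PriorTherapy and Severity are descendants of Comorbidity.
Condition 2 (every backdoor path blocked by {Outcome, PriorTherapy, Severity}):
  P1: blocked at fork node Outcome ∈ conditioning set.
  P2: blocked at fork node Outcome ∈ conditioning set.
  P3: blocked at fork node Outcome ∈ conditioning set.
{Outcome, PriorTherapy, Severity} does not satisfy the backdoor criterion.

No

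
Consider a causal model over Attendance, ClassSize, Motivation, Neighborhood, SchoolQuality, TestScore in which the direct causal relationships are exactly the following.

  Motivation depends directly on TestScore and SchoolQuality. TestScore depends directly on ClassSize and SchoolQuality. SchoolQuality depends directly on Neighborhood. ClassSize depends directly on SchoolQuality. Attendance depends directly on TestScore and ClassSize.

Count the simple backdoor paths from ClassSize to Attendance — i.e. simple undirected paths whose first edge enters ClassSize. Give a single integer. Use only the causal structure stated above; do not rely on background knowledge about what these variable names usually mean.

A backdoor path from ClassSize to Attendance is any simple undirected path whose first edge points into ClassSize (i.e. leaves ClassSize via a parent).
Parents of ClassSize: {SchoolQuality}.
Enumerating:
  P1: ClassSize <- SchoolQuality -> TestScore -> Attendance
  P2: ClassSize <- SchoolQuality -> Motivation <- TestScore -> Attendance
That exhausts the simple backdoor paths. Count: 2.

2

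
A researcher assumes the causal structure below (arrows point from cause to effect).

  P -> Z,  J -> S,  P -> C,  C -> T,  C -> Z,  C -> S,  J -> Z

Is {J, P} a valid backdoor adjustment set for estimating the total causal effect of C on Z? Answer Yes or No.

Yes

Backdoor paths from C to Z (paths whose first edge points into C):
  P1: C <- P -> Z
Condition 1 (no descendant of C in the set): holds — descendants of C are {S, T, Z}; none are in {J, P}.
Condition 2 (every backdoor path blocked by {J, P}):
  P1: blocked at fork node P ∈ conditioning set.
{J, P} satisfies the backdoor criterion.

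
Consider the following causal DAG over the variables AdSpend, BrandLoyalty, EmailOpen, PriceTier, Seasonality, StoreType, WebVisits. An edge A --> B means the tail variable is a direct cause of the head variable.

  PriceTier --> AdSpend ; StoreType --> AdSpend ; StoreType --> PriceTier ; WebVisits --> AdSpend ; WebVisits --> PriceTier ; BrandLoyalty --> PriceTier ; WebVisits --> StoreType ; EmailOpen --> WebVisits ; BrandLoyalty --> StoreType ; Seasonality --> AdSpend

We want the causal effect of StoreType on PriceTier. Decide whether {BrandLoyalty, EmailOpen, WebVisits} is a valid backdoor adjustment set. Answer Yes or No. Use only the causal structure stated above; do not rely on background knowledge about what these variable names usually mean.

Backdoor paths from StoreType to PriceTier (paths whose first edge points into StoreType):
  P1: StoreType <- BrandLoyalty -> PriceTier
  P2: StoreType <- WebVisits -> PriceTier
  P3: StoreType <- WebVisits -> AdSpend <- PriceTier
Condition 1 (no descendant of StoreType in the set): holds — descendants of StoreType are {AdSpend, PriceTier}; none are in {BrandLoyalty, EmailOpen, WebVisits}.
Condition 2 (every backdoor path blocked by {BrandLoyalty, EmailOpen, WebVisits}):
  P1: blocked at fork node BrandLoyalty ∈ conditioning set.
  P2: blocked at fork node WebVisits ∈ conditioning set.
  P3: blocked at fork node WebVisits ∈ conditioning set.
{BrandLoyalty, EmailOpen, WebVisits} satisfies the backdoor criterion.

Yes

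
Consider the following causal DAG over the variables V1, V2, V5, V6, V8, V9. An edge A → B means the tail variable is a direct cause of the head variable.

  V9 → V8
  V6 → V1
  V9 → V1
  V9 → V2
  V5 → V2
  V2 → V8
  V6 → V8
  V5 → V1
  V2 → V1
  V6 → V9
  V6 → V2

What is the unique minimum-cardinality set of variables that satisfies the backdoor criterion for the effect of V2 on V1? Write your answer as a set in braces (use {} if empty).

Variables eligible for adjustment (non-descendants of V2, excluding V2 and V1): {V5, V6, V9}.
Backdoor paths from V2 to V1:
  P1: V2 <- V5 -> V1
  P2: V2 <- V6 -> V9 -> V1
  P3: V2 <- V6 -> V8 <- V9 -> V1
  P4: V2 <- V6 -> V1
  P5: V2 <- V9 <- V6 -> V1
  P6: V2 <- V9 -> V8 <- V6 -> V1
  P7: V2 <- V9 -> V1
The empty set is not sufficient: P1 (V2 <- V5 -> V1) has no collider blocking it and no conditioned non-collider, so it is open.
Try {V5, V6, V9}:
  P1: blocked at fork node V5 ∈ conditioning set.
  P2: blocked at fork node V6 ∈ conditioning set.
  P3: blocked at fork node V6 ∈ conditioning set.
  P4: blocked at fork node V6 ∈ conditioning set.
  P5: blocked at chain node V9 ∈ conditioning set.
  P6: blocked at fork node V9 ∈ conditioning set.
  P7: blocked at fork node V9 ∈ conditioning set.
{V5, V6, V9} contains no descendant of V2 and blocks every backdoor path.
Every element of {V5, V6, V9} is needed (dropping V5 leaves P1 open; dropping V6 leaves P4 open; dropping V9 leaves P7 open), so no proper subset is valid.
Among all size-3 subsets of the eligible variables, only {V5, V6, V9} blocks every backdoor path, so it is the unique smallest valid adjustment set.

{V5, V6, V9}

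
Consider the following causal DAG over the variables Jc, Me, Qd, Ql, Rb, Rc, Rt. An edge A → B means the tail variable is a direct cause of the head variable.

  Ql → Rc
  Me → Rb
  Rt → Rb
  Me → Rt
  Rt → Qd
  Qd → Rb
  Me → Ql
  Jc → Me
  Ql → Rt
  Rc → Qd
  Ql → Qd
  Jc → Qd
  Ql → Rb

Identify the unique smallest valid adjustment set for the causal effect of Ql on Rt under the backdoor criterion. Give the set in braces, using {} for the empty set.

{Me}

Variables eligible for adjustment (non-descendants of Ql, excluding Ql and Rt): {Jc, Me}.
Backdoor paths from Ql to Rt:
  P1: Ql <- Me <- Jc -> Qd <- Rt
  P2: Ql <- Me <- Jc -> Qd -> Rb <- Rt
  P3: Ql <- Me -> Rt
  P4: Ql <- Me -> Rb <- Rt
  P5: Ql <- Me -> Rb <- Qd <- Rt
The empty set is not sufficient: P3 (Ql <- Me -> Rt) has no collider blocking it and no conditioned non-collider, so it is open.
Try {Me}:
  P1: blocked at chain node Me ∈ conditioning set.
  P2: blocked at chain node Me ∈ conditioning set.
  P3: blocked at fork node Me ∈ conditioning set.
  P4: blocked at fork node Me ∈ conditioning set.
  P5: blocked at fork node Me ∈ conditioning set.
{Me} contains no descendant of Ql and blocks every backdoor path.
No other singleton works — e.g. {Jc} leaves P3 open — so {Me} is the unique smallest valid adjustment set.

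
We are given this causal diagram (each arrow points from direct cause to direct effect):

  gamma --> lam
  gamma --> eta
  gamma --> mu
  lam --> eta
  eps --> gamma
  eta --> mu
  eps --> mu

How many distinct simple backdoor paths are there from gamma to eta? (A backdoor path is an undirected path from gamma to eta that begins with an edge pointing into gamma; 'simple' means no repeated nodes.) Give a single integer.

A backdoor path from gamma to eta is any simple undirected path whose first edge points into gamma (i.e. leaves gamma via a parent).
Parents of gamma: {eps}.
Enumerating:
  P1: gamma <- eps -> mu <- eta
That exhausts the simple backdoor paths. Count: 1.

1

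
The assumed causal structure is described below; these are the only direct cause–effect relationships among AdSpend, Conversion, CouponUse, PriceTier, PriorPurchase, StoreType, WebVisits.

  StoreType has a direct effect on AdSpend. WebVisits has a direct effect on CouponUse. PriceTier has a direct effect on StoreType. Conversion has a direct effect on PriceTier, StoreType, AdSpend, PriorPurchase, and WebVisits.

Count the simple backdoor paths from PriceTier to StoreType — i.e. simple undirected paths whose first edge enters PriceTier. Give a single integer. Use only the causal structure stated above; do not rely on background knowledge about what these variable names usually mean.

A backdoor path from PriceTier to StoreType is any simple undirected path whose first edge points into PriceTier (i.e. leaves PriceTier via a parent).
Parents of PriceTier: {Conversion}.
Enumerating:
  P1: PriceTier <- Conversion -> StoreType
  P2: PriceTier <- Conversion -> AdSpend <- StoreType
That exhausts the simple backdoor paths. Count: 2.

2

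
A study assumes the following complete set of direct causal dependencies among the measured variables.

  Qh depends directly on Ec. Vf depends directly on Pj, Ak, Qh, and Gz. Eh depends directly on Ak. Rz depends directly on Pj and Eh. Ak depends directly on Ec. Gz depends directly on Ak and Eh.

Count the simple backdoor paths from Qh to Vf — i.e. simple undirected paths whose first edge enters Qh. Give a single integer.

5

A backdoor path from Qh to Vf is any simple undirected path whose first edge points into Qh (i.e. leaves Qh via a parent).
Parents of Qh: {Ec}.
Enumerating:
  P1: Qh <- Ec -> Ak -> Eh -> Rz <- Pj -> Vf
  P2: Qh <- Ec -> Ak -> Eh -> Gz -> Vf
  P3: Qh <- Ec -> Ak -> Gz <- Eh -> Rz <- Pj -> Vf
  P4: Qh <- Ec -> Ak -> Gz -> Vf
  P5: Qh <- Ec -> Ak -> Vf
That exhausts the simple backdoor paths. Count: 5.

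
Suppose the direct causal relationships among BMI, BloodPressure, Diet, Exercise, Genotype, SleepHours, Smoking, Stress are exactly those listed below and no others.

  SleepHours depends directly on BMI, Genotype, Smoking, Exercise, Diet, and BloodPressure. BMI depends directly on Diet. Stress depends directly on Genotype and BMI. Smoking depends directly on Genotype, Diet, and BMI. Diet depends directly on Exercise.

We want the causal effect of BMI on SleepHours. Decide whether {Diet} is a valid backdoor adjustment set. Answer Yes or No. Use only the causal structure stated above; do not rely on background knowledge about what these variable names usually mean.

Yes

Backdoor paths from BMI to SleepHours (paths whose first edge points into BMI):
  P1: BMI <- Diet <- Exercise -> SleepHours
  P2: BMI <- Diet -> Smoking <- Genotype -> SleepHours
  P3: BMI <- Diet -> Smoking -> SleepHours
  P4: BMI <- Diet -> SleepHours
Condition 1 (no descendant of BMI in the set): holds — descendants of BMI are {SleepHours, Smoking, Stress}; none are in {Diet}.
Condition 2 (every backdoor path blocked by {Diet}):
  P1: blocked at chain node Diet ∈ conditioning set.
  P2: blocked at fork node Diet ∈ conditioning set.
  P3: blocked at fork node Diet ∈ conditioning set.
  P4: blocked at fork node Diet ∈ conditioning set.
{Diet} satisfies the backdoor criterion.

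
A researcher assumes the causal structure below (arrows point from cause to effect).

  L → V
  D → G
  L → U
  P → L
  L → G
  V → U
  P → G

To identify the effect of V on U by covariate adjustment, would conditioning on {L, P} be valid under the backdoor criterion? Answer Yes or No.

Backdoor paths from V to U (paths whose first edge points into V):
  P1: V <- L -> U
Condition 1 (no descendant of V in the set): holds — descendants of V are {U}; none are in {L, P}.
Condition 2 (every backdoor path blocked by {L, P}):
  P1: blocked at fork node L ∈ conditioning set.
{L, P} satisfies the backdoor criterion.

Yes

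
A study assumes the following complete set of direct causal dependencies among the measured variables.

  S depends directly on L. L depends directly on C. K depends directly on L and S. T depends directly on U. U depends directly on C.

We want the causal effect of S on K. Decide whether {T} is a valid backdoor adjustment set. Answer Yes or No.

Backdoor paths from S to K (paths whose first edge points into S):
  P1: S <- L -> K
Condition 1 (no descendant of S in the set): holds — descendants of S are {K}; none are in {T}.
Condition 2 (every backdoor path blocked by {T}):
  P1: open — no interior node is in the conditioning set.
{T} does not satisfy the backdoor criterion.

No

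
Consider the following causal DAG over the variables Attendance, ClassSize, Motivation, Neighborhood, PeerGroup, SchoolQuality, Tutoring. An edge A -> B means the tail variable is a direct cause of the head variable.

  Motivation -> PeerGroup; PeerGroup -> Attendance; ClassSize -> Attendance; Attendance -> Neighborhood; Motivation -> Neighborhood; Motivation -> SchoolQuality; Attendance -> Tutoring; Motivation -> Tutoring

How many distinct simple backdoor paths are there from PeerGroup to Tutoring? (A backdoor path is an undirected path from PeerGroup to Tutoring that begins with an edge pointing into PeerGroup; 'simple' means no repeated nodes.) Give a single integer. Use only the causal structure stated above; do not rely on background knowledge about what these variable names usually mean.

2

A backdoor path from PeerGroup to Tutoring is any simple undirected path whose first edge points into PeerGroup (i.e. leaves PeerGroup via a parent).
Parents of PeerGroup: {Motivation}.
Enumerating:
  P1: PeerGroup <- Motivation -> Tutoring
  P2: PeerGroup <- Motivation -> Neighborhood <- Attendance -> Tutoring
That exhausts the simple backdoor paths. Count: 2.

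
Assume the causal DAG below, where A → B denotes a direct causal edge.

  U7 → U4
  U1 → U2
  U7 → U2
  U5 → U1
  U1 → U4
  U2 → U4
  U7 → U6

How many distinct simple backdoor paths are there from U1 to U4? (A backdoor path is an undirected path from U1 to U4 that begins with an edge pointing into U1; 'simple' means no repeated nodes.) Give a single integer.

0

A backdoor path from U1 to U4 is any simple undirected path whose first edge points into U1 (i.e. leaves U1 via a parent).
Parents of U1: {U5}.
No simple path from any parent of U1 reaches U4 without revisiting U1, so there are no backdoor paths.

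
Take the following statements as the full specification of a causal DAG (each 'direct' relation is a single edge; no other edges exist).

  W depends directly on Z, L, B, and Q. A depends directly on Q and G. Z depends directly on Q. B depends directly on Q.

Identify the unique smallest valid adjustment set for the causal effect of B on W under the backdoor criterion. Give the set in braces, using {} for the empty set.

Variables eligible for adjustment (non-descendants of B, excluding B and W): {A, G, L, Q, Z}.
Backdoor paths from B to W:
  P1: B <- Q -> Z -> W
  P2: B <- Q -> W
The empty set is not sufficient: P1 (B <- Q -> Z -> W) has no collider blocking it and no conditioned non-collider, so it is open.
Try {Q}:
  P1: blocked at fork node Q ∈ conditioning set.
  P2: blocked at fork node Q ∈ conditioning set.
{Q} contains no descendant of B and blocks every backdoor path.
No other singleton works — e.g. {Z} leaves P2 open — so {Q} is the unique smallest valid adjustment set.

{Q}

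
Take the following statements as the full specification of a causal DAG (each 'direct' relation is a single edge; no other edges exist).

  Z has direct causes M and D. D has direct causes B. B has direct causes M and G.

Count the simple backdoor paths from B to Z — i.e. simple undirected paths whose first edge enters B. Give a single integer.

A backdoor path from B to Z is any simple undirected path whose first edge points into B (i.e. leaves B via a parent).
Parents of B: {G, M}.
Enumerating:
  P1: B <- M -> Z
That exhausts the simple backdoor paths. Count: 1.

1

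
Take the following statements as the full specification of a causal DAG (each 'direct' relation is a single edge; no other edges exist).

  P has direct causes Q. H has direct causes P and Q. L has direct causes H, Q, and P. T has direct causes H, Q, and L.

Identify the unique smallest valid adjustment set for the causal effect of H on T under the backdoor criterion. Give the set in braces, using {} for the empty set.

{P, Q}

Variables eligible for adjustment (non-descendants of H, excluding H and T): {P, Q}.
Backdoor paths from H to T:
  P1: H <- Q -> P -> L -> T
  P2: H <- Q -> L -> T
  P3: H <- Q -> T
  P4: H <- P <- Q -> L -> T
  P5: H <- P <- Q -> T
  P6: H <- P -> L <- Q -> T
  P7: H <- P -> L -> T
The empty set is not sufficient: P1 (H <- Q -> P -> L -> T) has no collider blocking it and no conditioned non-collider, so it is open.
Try {P, Q}:
  P1: blocked at fork node Q ∈ conditioning set.
  P2: blocked at fork node Q ∈ conditioning set.
  P3: blocked at fork node Q ∈ conditioning set.
  P4: blocked at chain node P ∈ conditioning set.
  P5: blocked at chain node P ∈ conditioning set.
  P6: blocked at fork node P ∈ conditioning set.
  P7: blocked at fork node P ∈ conditioning set.
{P, Q} contains no descendant of H and blocks every backdoor path.
Every element of {P, Q} is needed (dropping P leaves P7 open; dropping Q leaves P2 open), so no proper subset is valid.
Among all size-2 subsets of the eligible variables, only {P, Q} blocks every backdoor path, so it is the unique smallest valid adjustment set.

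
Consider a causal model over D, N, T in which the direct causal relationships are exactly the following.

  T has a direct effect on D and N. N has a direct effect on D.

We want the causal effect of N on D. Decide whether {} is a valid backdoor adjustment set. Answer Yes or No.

Backdoor paths from N to D (paths whose first edge points into N):
  P1: N <- T -> D
Condition 1 (no descendant of N in the set): holds — descendants of N are {D}; none are in {}.
Condition 2 (every backdoor path blocked by {}):
  P1: open — no interior node is in the conditioning set.
{} does not satisfy the backdoor criterion.

No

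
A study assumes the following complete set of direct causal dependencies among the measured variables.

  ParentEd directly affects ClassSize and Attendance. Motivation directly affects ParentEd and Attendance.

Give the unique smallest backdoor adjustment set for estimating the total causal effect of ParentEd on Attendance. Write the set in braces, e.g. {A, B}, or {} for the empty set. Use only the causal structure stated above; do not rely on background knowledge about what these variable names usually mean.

{Motivation}

Variables eligible for adjustment (non-descendants of ParentEd, excluding ParentEd and Attendance): {Motivation}.
Backdoor paths from ParentEd to Attendance:
  P1: ParentEd <- Motivation -> Attendance
The empty set is not sufficient: P1 (ParentEd <- Motivation -> Attendance) has no collider blocking it and no conditioned non-collider, so it is open.
Try {Motivation}:
  P1: blocked at fork node Motivation ∈ conditioning set.
{Motivation} contains no descendant of ParentEd and blocks every backdoor path.
{Motivation} is the unique smallest valid adjustment set.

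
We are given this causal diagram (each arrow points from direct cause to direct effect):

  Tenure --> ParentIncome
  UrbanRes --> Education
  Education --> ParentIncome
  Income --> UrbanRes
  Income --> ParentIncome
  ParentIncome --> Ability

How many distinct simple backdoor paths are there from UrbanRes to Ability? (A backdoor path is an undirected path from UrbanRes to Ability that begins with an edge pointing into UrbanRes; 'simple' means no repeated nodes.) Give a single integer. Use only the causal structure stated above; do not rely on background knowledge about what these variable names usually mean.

1

A backdoor path from UrbanRes to Ability is any simple undirected path whose first edge points into UrbanRes (i.e. leaves UrbanRes via a parent).
Parents of UrbanRes: {Income}.
Enumerating:
  P1: UrbanRes <- Income -> ParentIncome -> Ability
That exhausts the simple backdoor paths. Count: 1.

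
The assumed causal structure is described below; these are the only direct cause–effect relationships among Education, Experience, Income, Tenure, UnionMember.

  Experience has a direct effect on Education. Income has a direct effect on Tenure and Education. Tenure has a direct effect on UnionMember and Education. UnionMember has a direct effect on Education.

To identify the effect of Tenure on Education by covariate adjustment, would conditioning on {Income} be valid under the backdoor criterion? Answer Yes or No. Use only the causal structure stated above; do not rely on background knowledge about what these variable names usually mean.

Yes

Backdoor paths from Tenure to Education (paths whose first edge points into Tenure):
  P1: Tenure <- Income -> Education
Condition 1 (no descendant of Tenure in the set): holds — descendants of Tenure are {Education, UnionMember}; none are in {Income}.
Condition 2 (every backdoor path blocked by {Income}):
  P1: blocked at fork node Income ∈ conditioning set.
{Income} satisfies the backdoor criterion.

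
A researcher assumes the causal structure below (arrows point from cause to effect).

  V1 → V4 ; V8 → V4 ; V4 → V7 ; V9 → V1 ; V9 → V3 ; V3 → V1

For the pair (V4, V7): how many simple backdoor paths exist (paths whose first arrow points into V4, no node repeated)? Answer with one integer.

A backdoor path from V4 to V7 is any simple undirected path whose first edge points into V4 (i.e. leaves V4 via a parent).
Parents of V4: {V1, V8}.
No simple path from any parent of V4 reaches V7 without revisiting V4, so there are no backdoor paths.

0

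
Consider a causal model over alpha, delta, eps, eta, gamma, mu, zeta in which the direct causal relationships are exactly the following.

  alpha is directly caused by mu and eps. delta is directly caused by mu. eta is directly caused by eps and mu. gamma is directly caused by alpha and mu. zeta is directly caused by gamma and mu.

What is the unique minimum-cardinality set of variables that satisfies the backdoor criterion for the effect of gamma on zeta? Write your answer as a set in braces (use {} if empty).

{mu}

Variables eligible for adjustment (non-descendants of gamma, excluding gamma and zeta): {alpha, delta, eps, eta, mu}.
Backdoor paths from gamma to zeta:
  P1: gamma <- mu -> zeta
  P2: gamma <- alpha <- eps -> eta <- mu -> zeta
  P3: gamma <- alpha <- mu -> zeta
The empty set is not sufficient: P1 (gamma <- mu -> zeta) has no collider blocking it and no conditioned non-collider, so it is open.
Try {mu}:
  P1: blocked at fork node mu ∈ conditioning set.
  P2: blocked at collider eta (neither it nor any descendant is in the conditioning set).
  P3: blocked at fork node mu ∈ conditioning set.
{mu} contains no descendant of gamma and blocks every backdoor path.
No other singleton works — e.g. {eps} leaves P1 open — so {mu} is the unique smallest valid adjustment set.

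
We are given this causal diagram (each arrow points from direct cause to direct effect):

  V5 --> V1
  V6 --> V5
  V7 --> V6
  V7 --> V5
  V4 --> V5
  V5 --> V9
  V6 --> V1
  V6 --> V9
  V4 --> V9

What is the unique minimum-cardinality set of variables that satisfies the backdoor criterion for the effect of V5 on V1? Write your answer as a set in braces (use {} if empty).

Variables eligible for adjustment (non-descendants of V5, excluding V5 and V1): {V4, V6, V7}.
Backdoor paths from V5 to V1:
  P1: V5 <- V7 -> V6 -> V1
  P2: V5 <- V6 -> V1
  P3: V5 <- V4 -> V9 <- V6 -> V1
The empty set is not sufficient: P1 (V5 <- V7 -> V6 -> V1) has no collider blocking it and no conditioned non-collider, so it is open.
Try {V6}:
  P1: blocked at chain node V6 ∈ conditioning set.
  P2: blocked at fork node V6 ∈ conditioning set.
  P3: blocked at collider V9 (neither it nor any descendant is in the conditioning set).
{V6} contains no descendant of V5 and blocks every backdoor path.
No other singleton works — e.g. {V7} leaves P2 open — so {V6} is the unique smallest valid adjustment set.

{V6}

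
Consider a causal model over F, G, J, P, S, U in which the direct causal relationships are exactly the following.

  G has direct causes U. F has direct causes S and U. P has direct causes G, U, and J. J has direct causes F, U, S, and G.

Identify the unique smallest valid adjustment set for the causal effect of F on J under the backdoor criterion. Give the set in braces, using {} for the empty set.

{S, U}

Variables eligible for adjustment (non-descendants of F, excluding F and J): {G, S, U}.
Backdoor paths from F to J:
  P1: F <- U -> G -> J
  P2: F <- U -> G -> P <- J
  P3: F <- U -> J
  P4: F <- U -> P <- G -> J
  P5: F <- U -> P <- J
  P6: F <- S -> J
The empty set is not sufficient: P1 (F <- U -> G -> J) has no collider blocking it and no conditioned non-collider, so it is open.
Try {S, U}:
  P1: blocked at fork node U ∈ conditioning set.
  P2: blocked at fork node U ∈ conditioning set.
  P3: blocked at fork node U ∈ conditioning set.
  P4: blocked at fork node U ∈ conditioning set.
  P5: blocked at fork node U ∈ conditioning set.
  P6: blocked at fork node S ∈ conditioning set.
{S, U} contains no descendant of F and blocks every backdoor path.
Every element of {S, U} is needed (dropping S leaves P6 open; dropping U leaves P1 open), so no proper subset is valid.
Among all size-2 subsets of the eligible variables, only {S, U} blocks every backdoor path, so it is the unique smallest valid adjustment set.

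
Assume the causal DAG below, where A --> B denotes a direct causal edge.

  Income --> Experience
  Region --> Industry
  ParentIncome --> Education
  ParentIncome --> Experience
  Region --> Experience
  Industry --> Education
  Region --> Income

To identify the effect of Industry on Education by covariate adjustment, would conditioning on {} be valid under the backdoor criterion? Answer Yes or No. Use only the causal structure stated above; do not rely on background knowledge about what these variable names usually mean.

Backdoor paths from Industry to Education (paths whose first edge points into Industry):
  P1: Industry <- Region -> Income -> Experience <- ParentIncome -> Education
  P2: Industry <- Region -> Experience <- ParentIncome -> Education
Condition 1 (no descendant of Industry in the set): holds — descendants of Industry are {Education}; none are in {}.
Condition 2 (every backdoor path blocked by {}):
  P1: blocked at collider Experience (neither it nor any descendant is in the conditioning set).
  P2: blocked at collider Experience (neither it nor any descendant is in the conditioning set).
{} satisfies the backdoor criterion.

Yes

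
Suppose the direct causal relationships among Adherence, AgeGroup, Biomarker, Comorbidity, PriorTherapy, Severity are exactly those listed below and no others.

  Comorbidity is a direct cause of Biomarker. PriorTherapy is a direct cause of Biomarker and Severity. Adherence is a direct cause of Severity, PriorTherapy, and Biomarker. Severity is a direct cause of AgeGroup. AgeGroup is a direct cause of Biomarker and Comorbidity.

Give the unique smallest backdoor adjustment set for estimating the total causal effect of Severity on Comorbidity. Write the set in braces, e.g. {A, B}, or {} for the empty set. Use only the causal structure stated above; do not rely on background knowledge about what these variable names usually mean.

{}

Variables eligible for adjustment (non-descendants of Severity, excluding Severity and Comorbidity): {Adherence, PriorTherapy}.
Backdoor paths from Severity to Comorbidity:
  P1: Severity <- Adherence -> PriorTherapy -> Biomarker <- AgeGroup -> Comorbidity
  P2: Severity <- Adherence -> PriorTherapy -> Biomarker <- Comorbidity
  P3: Severity <- Adherence -> Biomarker <- AgeGroup -> Comorbidity
  P4: Severity <- Adherence -> Biomarker <- Comorbidity
  P5: Severity <- PriorTherapy <- Adherence -> Biomarker <- AgeGroup -> Comorbidity
  P6: Severity <- PriorTherapy <- Adherence -> Biomarker <- Comorbidity
  P7: Severity <- PriorTherapy -> Biomarker <- AgeGroup -> Comorbidity
  P8: Severity <- PriorTherapy -> Biomarker <- Comorbidity
Each backdoor path contains an unconditioned collider, so every path is already blocked with the empty conditioning set:
  P1: blocked at collider Biomarker (neither it nor any descendant is in the conditioning set).
  P2: blocked at collider Biomarker (neither it nor any descendant is in the conditioning set).
  P3: blocked at collider Biomarker (neither it nor any descendant is in the conditioning set).
  P4: blocked at collider Biomarker (neither it nor any descendant is in the conditioning set).
  P5: blocked at collider Biomarker (neither it nor any descendant is in the conditioning set).
  P6: blocked at collider Biomarker (neither it nor any descendant is in the conditioning set).
  P7: blocked at collider Biomarker (neither it nor any descendant is in the conditioning set).
  P8: blocked at collider Biomarker (neither it nor any descendant is in the conditioning set).
The empty set is therefore the unique smallest valid set.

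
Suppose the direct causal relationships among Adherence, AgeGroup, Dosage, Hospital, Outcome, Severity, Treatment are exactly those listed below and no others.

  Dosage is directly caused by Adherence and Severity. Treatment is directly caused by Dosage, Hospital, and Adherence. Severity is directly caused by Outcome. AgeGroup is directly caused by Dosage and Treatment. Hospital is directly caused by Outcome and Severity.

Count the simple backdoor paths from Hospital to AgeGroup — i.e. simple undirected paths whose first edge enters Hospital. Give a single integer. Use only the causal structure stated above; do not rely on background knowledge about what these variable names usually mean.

A backdoor path from Hospital to AgeGroup is any simple undirected path whose first edge points into Hospital (i.e. leaves Hospital via a parent).
Parents of Hospital: {Outcome, Severity}.
Enumerating:
  P1: Hospital <- Outcome -> Severity -> Dosage <- Adherence -> Treatment -> AgeGroup
  P2: Hospital <- Outcome -> Severity -> Dosage -> Treatment -> AgeGroup
  P3: Hospital <- Outcome -> Severity -> Dosage -> AgeGroup
  P4: Hospital <- Severity -> Dosage <- Adherence -> Treatment -> AgeGroup
  P5: Hospital <- Severity -> Dosage -> Treatment -> AgeGroup
  P6: Hospital <- Severity -> Dosage -> AgeGroup
That exhausts the simple backdoor paths. Count: 6.

6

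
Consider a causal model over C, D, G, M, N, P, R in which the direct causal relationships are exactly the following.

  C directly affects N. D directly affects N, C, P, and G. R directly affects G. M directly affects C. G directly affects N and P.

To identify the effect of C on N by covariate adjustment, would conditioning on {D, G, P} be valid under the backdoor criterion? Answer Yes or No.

Yes

Backdoor paths from C to N (paths whose first edge points into C):
  P1: C <- D -> G -> N
  P2: C <- D -> P <- G -> N
  P3: C <- D -> N
Condition 1 (no descendant of C in the set): holds — descendants of C are {N}; none are in {D, G, P}.
Condition 2 (every backdoor path blocked by {D, G, P}):
  P1: blocked at fork node D ∈ conditioning set.
  P2: blocked at fork node D ∈ conditioning set.
  P3: blocked at fork node D ∈ conditioning set.
{D, G, P} satisfies the backdoor criterion.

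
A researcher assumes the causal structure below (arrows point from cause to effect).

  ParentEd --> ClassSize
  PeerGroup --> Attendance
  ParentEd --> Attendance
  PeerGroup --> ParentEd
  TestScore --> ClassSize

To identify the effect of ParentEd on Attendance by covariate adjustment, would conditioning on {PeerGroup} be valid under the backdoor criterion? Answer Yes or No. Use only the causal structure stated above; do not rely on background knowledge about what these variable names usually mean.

Backdoor paths from ParentEd to Attendance (paths whose first edge points into ParentEd):
  P1: ParentEd <- PeerGroup -> Attendance
Condition 1 (no descendant of ParentEd in the set): holds — descendants of ParentEd are {Attendance, ClassSize}; none are in {PeerGroup}.
Condition 2 (every backdoor path blocked by {PeerGroup}):
  P1: blocked at fork node PeerGroup ∈ conditioning set.
{PeerGroup} satisfies the backdoor criterion.

Yes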